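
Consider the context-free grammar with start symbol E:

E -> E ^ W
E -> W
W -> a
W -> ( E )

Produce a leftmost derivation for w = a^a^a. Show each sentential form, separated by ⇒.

E ⇒ E^W ⇒ E^W^W ⇒ W^W^W ⇒ a^W^W ⇒ a^a^W ⇒ a^a^a

E ⇒ E^W   [E -> E ^ W]
E^W ⇒ E^W^W   [E -> E ^ W]
E^W^W ⇒ W^W^W   [E -> W]
W^W^W ⇒ a^W^W   [W -> a]
a^W^W ⇒ a^a^W   [W -> a]
a^a^W ⇒ a^a^a   [W -> a]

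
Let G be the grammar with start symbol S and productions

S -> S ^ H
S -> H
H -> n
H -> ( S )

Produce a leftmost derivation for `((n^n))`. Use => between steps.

S=>H=>(S)=>(H)=>((S))=>((S^H))=>((H^H))=>((n^H))=>((n^n))

S => H   [S -> H]
H => (S)   [H -> ( S )]
(S) => (H)   [S -> H]
(H) => ((S))   [H -> ( S )]
((S)) => ((S^H))   [S -> S ^ H]
((S^H)) => ((H^H))   [S -> H]
((H^H)) => ((n^H))   [H -> n]
((n^H)) => ((n^n))   [H -> n]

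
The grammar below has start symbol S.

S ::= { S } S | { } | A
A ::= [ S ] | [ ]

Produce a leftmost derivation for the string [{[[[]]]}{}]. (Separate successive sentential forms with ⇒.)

S ⇒ A ⇒ [S] ⇒ [{S}S] ⇒ [{A}S] ⇒ [{[S]}S] ⇒ [{[A]}S] ⇒ [{[[S]]}S] ⇒ [{[[A]]}S] ⇒ [{[[[]]]}S] ⇒ [{[[[]]]}{}]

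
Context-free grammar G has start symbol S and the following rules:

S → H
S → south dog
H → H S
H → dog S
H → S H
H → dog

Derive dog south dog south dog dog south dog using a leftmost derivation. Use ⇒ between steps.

S ⇒ H   [S → H]
H ⇒ H S   [H → H S]
H S ⇒ S H S   [H → S H]
S H S ⇒ H H S   [S → H]
H H S ⇒ H S H S   [H → H S]
H S H S ⇒ dog S S H S   [H → dog S]
dog S S H S ⇒ dog south dog S H S   [S → south dog]
dog south dog S H S ⇒ dog south dog south dog H S   [S → south dog]
dog south dog south dog H S ⇒ dog south dog south dog dog S   [H → dog]
dog south dog south dog dog S ⇒ dog south dog south dog dog south dog   [S → south dog]

S ⇒ H ⇒ H S ⇒ S H S ⇒ H H S ⇒ H S H S ⇒ dog S S H S ⇒ dog south dog S H S ⇒ dog south dog south dog H S ⇒ dog south dog south dog dog S ⇒ dog south dog south dog dog south dog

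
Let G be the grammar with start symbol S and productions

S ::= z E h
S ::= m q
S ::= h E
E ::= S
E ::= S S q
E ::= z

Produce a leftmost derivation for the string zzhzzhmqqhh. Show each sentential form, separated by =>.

S => zEh => zSh => zzEhh => zzShh => zzhEhh => zzhSSqhh => zzhzEhSqhh => zzhzzhSqhh => zzhzzhmqqhh

S => zEh   [S ::= z E h]
zEh => zSh   [E ::= S]
zSh => zzEhh   [S ::= z E h]
zzEhh => zzShh   [E ::= S]
zzShh => zzhEhh   [S ::= h E]
zzhEhh => zzhSSqhh   [E ::= S S q]
zzhSSqhh => zzhzEhSqhh   [S ::= z E h]
zzhzEhSqhh => zzhzzhSqhh   [E ::= z]
zzhzzhSqhh => zzhzzhmqqhh   [S ::= m q]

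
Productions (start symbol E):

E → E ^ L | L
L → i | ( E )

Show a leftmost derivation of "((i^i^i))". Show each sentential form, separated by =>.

E => L => (E) => (L) => ((E)) => ((E^L)) => ((E^L^L)) => ((L^L^L)) => ((i^L^L)) => ((i^i^L)) => ((i^i^i))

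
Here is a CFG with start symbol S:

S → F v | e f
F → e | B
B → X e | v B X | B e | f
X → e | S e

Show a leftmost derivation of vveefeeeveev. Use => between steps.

S => Fv   [S → F v]
Fv => Bv   [F → B]
Bv => vBXv   [B → v B X]
vBXv => vvBXXv   [B → v B X]
vvBXXv => vvXeXXv   [B → X e]
vvXeXXv => vveeXXv   [X → e]
vveeXXv => vveeSeXv   [X → S e]
vveeSeXv => vveeFveXv   [S → F v]
vveeFveXv => vveeBveXv   [F → B]
vveeBveXv => vveeBeveXv   [B → B e]
vveeBeveXv => vveeBeeveXv   [B → B e]
vveeBeeveXv => vveeBeeeveXv   [B → B e]
vveeBeeeveXv => vveefeeeveXv   [B → f]
vveefeeeveXv => vveefeeeveev   [X → e]

S => Fv => Bv => vBXv => vvBXXv => vvXeXXv => vveeXXv => vveeSeXv => vveeFveXv => vveeBveXv => vveeBeveXv => vveeBeeveXv => vveeBeeeveXv => vveefeeeveXv => vveefeeeveev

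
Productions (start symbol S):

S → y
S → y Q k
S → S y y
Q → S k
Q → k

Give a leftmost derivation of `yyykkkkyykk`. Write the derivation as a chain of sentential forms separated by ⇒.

S ⇒ yQk ⇒ ySkk ⇒ ySyykk ⇒ yyQkyykk ⇒ yySkkyykk ⇒ yyyQkkkyykk ⇒ yyykkkkyykk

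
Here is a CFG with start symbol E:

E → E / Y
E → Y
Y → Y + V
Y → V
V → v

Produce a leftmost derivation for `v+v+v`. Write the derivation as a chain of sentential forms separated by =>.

E=>Y=>Y+V=>Y+V+V=>V+V+V=>v+V+V=>v+v+V=>v+v+v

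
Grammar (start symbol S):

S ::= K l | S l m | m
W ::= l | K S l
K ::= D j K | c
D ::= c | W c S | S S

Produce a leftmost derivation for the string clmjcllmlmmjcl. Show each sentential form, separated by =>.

S => Kl   [S ::= K l]
Kl => DjKl   [K ::= D j K]
DjKl => SSjKl   [D ::= S S]
SSjKl => SlmSjKl   [S ::= S l m]
SlmSjKl => SlmlmSjKl   [S ::= S l m]
SlmlmSjKl => KllmlmSjKl   [S ::= K l]
KllmlmSjKl => DjKllmlmSjKl   [K ::= D j K]
DjKllmlmSjKl => SSjKllmlmSjKl   [D ::= S S]
SSjKllmlmSjKl => KlSjKllmlmSjKl   [S ::= K l]
KlSjKllmlmSjKl => clSjKllmlmSjKl   [K ::= c]
clSjKllmlmSjKl => clmjKllmlmSjKl   [S ::= m]
clmjKllmlmSjKl => clmjcllmlmSjKl   [K ::= c]
clmjcllmlmSjKl => clmjcllmlmmjKl   [S ::= m]
clmjcllmlmmjKl => clmjcllmlmmjcl   [K ::= c]

S => Kl => DjKl => SSjKl => SlmSjKl => SlmlmSjKl => KllmlmSjKl => DjKllmlmSjKl => SSjKllmlmSjKl => KlSjKllmlmSjKl => clSjKllmlmSjKl => clmjKllmlmSjKl => clmjcllmlmSjKl => clmjcllmlmmjKl => clmjcllmlmmjcl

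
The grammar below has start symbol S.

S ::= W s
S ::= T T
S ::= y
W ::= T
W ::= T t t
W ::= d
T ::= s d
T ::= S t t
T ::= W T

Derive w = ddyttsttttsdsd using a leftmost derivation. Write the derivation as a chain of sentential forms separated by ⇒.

S ⇒ TT   [S ::= T T]
TT ⇒ WTT   [T ::= W T]
WTT ⇒ dTT   [W ::= d]
dTT ⇒ dWTT   [T ::= W T]
dWTT ⇒ ddTT   [W ::= d]
ddTT ⇒ ddWTT   [T ::= W T]
ddWTT ⇒ ddTttTT   [W ::= T t t]
ddTttTT ⇒ ddSttttTT   [T ::= S t t]
ddSttttTT ⇒ ddWsttttTT   [S ::= W s]
ddWsttttTT ⇒ ddTsttttTT   [W ::= T]
ddTsttttTT ⇒ ddSttsttttTT   [T ::= S t t]
ddSttsttttTT ⇒ ddyttsttttTT   [S ::= y]
ddyttsttttTT ⇒ ddyttsttttsdT   [T ::= s d]
ddyttsttttsdT ⇒ ddyttsttttsdsd   [T ::= s d]

S ⇒ TT ⇒ WTT ⇒ dTT ⇒ dWTT ⇒ ddTT ⇒ ddWTT ⇒ ddTttTT ⇒ ddSttttTT ⇒ ddWsttttTT ⇒ ddTsttttTT ⇒ ddSttsttttTT ⇒ ddyttsttttTT ⇒ ddyttsttttsdT ⇒ ddyttsttttsdsd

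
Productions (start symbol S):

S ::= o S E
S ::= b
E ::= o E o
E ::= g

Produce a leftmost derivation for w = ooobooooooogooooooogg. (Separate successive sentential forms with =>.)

S => oSE => ooSEE => oooSEEE => ooobEEE => oooboEoEE => ooobooEooEE => oooboooEoooEE => ooobooooEooooEE => oooboooooEoooooEE => ooobooooooEooooooEE => oooboooooooEoooooooEE => ooobooooooogoooooooEE => ooobooooooogooooooogE => ooobooooooogooooooogg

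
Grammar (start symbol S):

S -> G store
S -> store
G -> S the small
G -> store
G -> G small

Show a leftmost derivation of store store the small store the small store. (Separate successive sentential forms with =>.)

S => G store   [S -> G store]
G store => S the small store   [G -> S the small]
S the small store => G store the small store   [S -> G store]
G store the small store => S the small store the small store   [G -> S the small]
S the small store the small store => G store the small store the small store   [S -> G store]
G store the small store the small store => store store the small store the small store   [G -> store]

S => G store => S the small store => G store the small store => S the small store the small store => G store the small store the small store => store store the small store the small store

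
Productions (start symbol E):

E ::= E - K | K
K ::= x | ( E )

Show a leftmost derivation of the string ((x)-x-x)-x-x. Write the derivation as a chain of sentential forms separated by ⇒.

E ⇒ E-K ⇒ E-K-K ⇒ K-K-K ⇒ (E)-K-K ⇒ (E-K)-K-K ⇒ (E-K-K)-K-K ⇒ (K-K-K)-K-K ⇒ ((E)-K-K)-K-K ⇒ ((K)-K-K)-K-K ⇒ ((x)-K-K)-K-K ⇒ ((x)-x-K)-K-K ⇒ ((x)-x-x)-K-K ⇒ ((x)-x-x)-x-K ⇒ ((x)-x-x)-x-x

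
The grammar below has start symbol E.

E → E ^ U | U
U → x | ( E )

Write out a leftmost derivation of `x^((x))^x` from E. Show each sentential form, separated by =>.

E => E^U => E^U^U => U^U^U => x^U^U => x^(E)^U => x^(U)^U => x^((E))^U => x^((U))^U => x^((x))^U => x^((x))^x

E => E^U   [E → E ^ U]
E^U => E^U^U   [E → E ^ U]
E^U^U => U^U^U   [E → U]
U^U^U => x^U^U   [U → x]
x^U^U => x^(E)^U   [U → ( E )]
x^(E)^U => x^(U)^U   [E → U]
x^(U)^U => x^((E))^U   [U → ( E )]
x^((E))^U => x^((U))^U   [E → U]
x^((U))^U => x^((x))^U   [U → x]
x^((x))^U => x^((x))^x   [U → x]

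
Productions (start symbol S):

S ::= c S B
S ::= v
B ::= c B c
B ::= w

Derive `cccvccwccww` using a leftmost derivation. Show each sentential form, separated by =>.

S => cSB => ccSBB => cccSBBB => cccvBBB => cccvcBcBB => cccvccBccBB => cccvccwccBB => cccvccwccwB => cccvccwccww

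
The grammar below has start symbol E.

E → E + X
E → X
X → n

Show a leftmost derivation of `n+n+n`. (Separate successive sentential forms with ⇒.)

E ⇒ E+X ⇒ E+X+X ⇒ X+X+X ⇒ n+X+X ⇒ n+n+X ⇒ n+n+n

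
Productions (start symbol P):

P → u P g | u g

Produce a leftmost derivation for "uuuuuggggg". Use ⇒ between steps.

P ⇒ uPg ⇒ uuPgg ⇒ uuuPggg ⇒ uuuuPgggg ⇒ uuuuuggggg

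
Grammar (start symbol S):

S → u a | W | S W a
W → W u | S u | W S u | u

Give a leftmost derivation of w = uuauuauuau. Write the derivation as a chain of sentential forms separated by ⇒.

S ⇒ W ⇒ WSu ⇒ WSuSu ⇒ SuSuSu ⇒ SWauSuSu ⇒ WWauSuSu ⇒ uWauSuSu ⇒ uuauSuSu ⇒ uuauuauSu ⇒ uuauuauuau

S ⇒ W   [S → W]
W ⇒ WSu   [W → W S u]
WSu ⇒ WSuSu   [W → W S u]
WSuSu ⇒ SuSuSu   [W → S u]
SuSuSu ⇒ SWauSuSu   [S → S W a]
SWauSuSu ⇒ WWauSuSu   [S → W]
WWauSuSu ⇒ uWauSuSu   [W → u]
uWauSuSu ⇒ uuauSuSu   [W → u]
uuauSuSu ⇒ uuauuauSu   [S → u a]
uuauuauSu ⇒ uuauuauuau   [S → u a]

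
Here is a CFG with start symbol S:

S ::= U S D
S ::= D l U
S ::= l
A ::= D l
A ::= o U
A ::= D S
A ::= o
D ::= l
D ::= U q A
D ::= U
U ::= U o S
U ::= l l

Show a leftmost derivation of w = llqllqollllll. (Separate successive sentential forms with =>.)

S => DlU   [S ::= D l U]
DlU => UqAlU   [D ::= U q A]
UqAlU => llqAlU   [U ::= l l]
llqAlU => llqDllU   [A ::= D l]
llqDllU => llqUqAllU   [D ::= U q A]
llqUqAllU => llqllqAllU   [U ::= l l]
llqllqAllU => llqllqoUllU   [A ::= o U]
llqllqoUllU => llqllqollllU   [U ::= l l]
llqllqollllU => llqllqollllll   [U ::= l l]

S => DlU => UqAlU => llqAlU => llqDllU => llqUqAllU => llqllqAllU => llqllqoUllU => llqllqollllU => llqllqollllll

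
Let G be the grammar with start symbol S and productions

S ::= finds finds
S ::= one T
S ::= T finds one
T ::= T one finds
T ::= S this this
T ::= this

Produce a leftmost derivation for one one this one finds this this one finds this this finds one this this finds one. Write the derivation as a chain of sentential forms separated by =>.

S => T finds one   [S ::= T finds one]
T finds one => S this this finds one   [T ::= S this this]
S this this finds one => T finds one this this finds one   [S ::= T finds one]
T finds one this this finds one => S this this finds one this this finds one   [T ::= S this this]
S this this finds one this this finds one => one T this this finds one this this finds one   [S ::= one T]
one T this this finds one this this finds one => one T one finds this this finds one this this finds one   [T ::= T one finds]
one T one finds this this finds one this this finds one => one S this this one finds this this finds one this this finds one   [T ::= S this this]
one S this this one finds this this finds one this this finds one => one one T this this one finds this this finds one this this finds one   [S ::= one T]
one one T this this one finds this this finds one this this finds one => one one T one finds this this one finds this this finds one this this finds one   [T ::= T one finds]
one one T one finds this this one finds this this finds one this this finds one => one one this one finds this this one finds this this finds one this this finds one   [T ::= this]

S => T finds one => S this this finds one => T finds one this this finds one => S this this finds one this this finds one => one T this this finds one this this finds one => one T one finds this this finds one this this finds one => one S this this one finds this this finds one this this finds one => one one T this this one finds this this finds one this this finds one => one one T one finds this this one finds this this finds one this this finds one => one one this one finds this this one finds this this finds one this this finds one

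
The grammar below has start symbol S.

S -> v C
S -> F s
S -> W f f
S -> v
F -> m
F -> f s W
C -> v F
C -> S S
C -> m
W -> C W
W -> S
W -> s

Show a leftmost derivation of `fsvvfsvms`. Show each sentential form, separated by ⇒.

S ⇒ Fs   [S -> F s]
Fs ⇒ fsWs   [F -> f s W]
fsWs ⇒ fsSs   [W -> S]
fsSs ⇒ fsvCs   [S -> v C]
fsvCs ⇒ fsvvFs   [C -> v F]
fsvvFs ⇒ fsvvfsWs   [F -> f s W]
fsvvfsWs ⇒ fsvvfsSs   [W -> S]
fsvvfsSs ⇒ fsvvfsvCs   [S -> v C]
fsvvfsvCs ⇒ fsvvfsvms   [C -> m]

S ⇒ Fs ⇒ fsWs ⇒ fsSs ⇒ fsvCs ⇒ fsvvFs ⇒ fsvvfsWs ⇒ fsvvfsSs ⇒ fsvvfsvCs ⇒ fsvvfsvms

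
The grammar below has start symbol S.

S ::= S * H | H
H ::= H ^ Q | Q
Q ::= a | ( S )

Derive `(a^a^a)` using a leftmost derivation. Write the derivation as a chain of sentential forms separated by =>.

S=>H=>Q=>(S)=>(H)=>(H^Q)=>(H^Q^Q)=>(Q^Q^Q)=>(a^Q^Q)=>(a^a^Q)=>(a^a^a)

S => H   [S ::= H]
H => Q   [H ::= Q]
Q => (S)   [Q ::= ( S )]
(S) => (H)   [S ::= H]
(H) => (H^Q)   [H ::= H ^ Q]
(H^Q) => (H^Q^Q)   [H ::= H ^ Q]
(H^Q^Q) => (Q^Q^Q)   [H ::= Q]
(Q^Q^Q) => (a^Q^Q)   [Q ::= a]
(a^Q^Q) => (a^a^Q)   [Q ::= a]
(a^a^Q) => (a^a^a)   [Q ::= a]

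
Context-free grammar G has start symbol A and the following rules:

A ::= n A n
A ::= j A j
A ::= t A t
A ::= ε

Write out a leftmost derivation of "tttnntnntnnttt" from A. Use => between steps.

A => tAt   [A ::= t A t]
tAt => ttAtt   [A ::= t A t]
ttAtt => tttAttt   [A ::= t A t]
tttAttt => tttnAnttt   [A ::= n A n]
tttnAnttt => tttnnAnnttt   [A ::= n A n]
tttnnAnnttt => tttnntAtnnttt   [A ::= t A t]
tttnntAtnnttt => tttnntnAntnnttt   [A ::= n A n]
tttnntnAntnnttt => tttnntnntnnttt   [A ::= ε]

A=>tAt=>ttAtt=>tttAttt=>tttnAnttt=>tttnnAnnttt=>tttnntAtnnttt=>tttnntnAntnnttt=>tttnntnntnnttt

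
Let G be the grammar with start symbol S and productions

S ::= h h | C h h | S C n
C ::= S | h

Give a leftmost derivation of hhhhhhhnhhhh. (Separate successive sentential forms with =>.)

S => Chh   [S ::= C h h]
Chh => Shh   [C ::= S]
Shh => Chhhh   [S ::= C h h]
Chhhh => Shhhh   [C ::= S]
Shhhh => SCnhhhh   [S ::= S C n]
SCnhhhh => hhCnhhhh   [S ::= h h]
hhCnhhhh => hhSnhhhh   [C ::= S]
hhSnhhhh => hhChhnhhhh   [S ::= C h h]
hhChhnhhhh => hhShhnhhhh   [C ::= S]
hhShhnhhhh => hhChhhhnhhhh   [S ::= C h h]
hhChhhhnhhhh => hhhhhhhnhhhh   [C ::= h]

S => Chh => Shh => Chhhh => Shhhh => SCnhhhh => hhCnhhhh => hhSnhhhh => hhChhnhhhh => hhShhnhhhh => hhChhhhnhhhh => hhhhhhhnhhhh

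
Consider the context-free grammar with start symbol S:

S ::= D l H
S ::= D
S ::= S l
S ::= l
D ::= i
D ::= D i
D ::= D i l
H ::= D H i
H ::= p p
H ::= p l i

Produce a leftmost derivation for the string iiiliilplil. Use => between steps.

S => Sl => DlHl => DilHl => DiilHl => DiliilHl => DiiliilHl => iiiliilHl => iiiliilplil

S => Sl   [S ::= S l]
Sl => DlHl   [S ::= D l H]
DlHl => DilHl   [D ::= D i]
DilHl => DiilHl   [D ::= D i]
DiilHl => DiliilHl   [D ::= D i l]
DiliilHl => DiiliilHl   [D ::= D i]
DiiliilHl => iiiliilHl   [D ::= i]
iiiliilHl => iiiliilplil   [H ::= p l i]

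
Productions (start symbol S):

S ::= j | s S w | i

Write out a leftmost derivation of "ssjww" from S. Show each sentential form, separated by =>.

S => sSw   [S ::= s S w]
sSw => ssSww   [S ::= s S w]
ssSww => ssjww   [S ::= j]

S=>sSw=>ssSww=>ssjww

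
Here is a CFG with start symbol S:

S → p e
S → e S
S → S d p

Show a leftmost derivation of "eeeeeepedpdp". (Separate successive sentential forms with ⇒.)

S ⇒ Sdp   [S → S d p]
Sdp ⇒ eSdp   [S → e S]
eSdp ⇒ eeSdp   [S → e S]
eeSdp ⇒ eeSdpdp   [S → S d p]
eeSdpdp ⇒ eeeSdpdp   [S → e S]
eeeSdpdp ⇒ eeeeSdpdp   [S → e S]
eeeeSdpdp ⇒ eeeeeSdpdp   [S → e S]
eeeeeSdpdp ⇒ eeeeeeSdpdp   [S → e S]
eeeeeeSdpdp ⇒ eeeeeepedpdp   [S → p e]

S ⇒ Sdp ⇒ eSdp ⇒ eeSdp ⇒ eeSdpdp ⇒ eeeSdpdp ⇒ eeeeSdpdp ⇒ eeeeeSdpdp ⇒ eeeeeeSdpdp ⇒ eeeeeepedpdp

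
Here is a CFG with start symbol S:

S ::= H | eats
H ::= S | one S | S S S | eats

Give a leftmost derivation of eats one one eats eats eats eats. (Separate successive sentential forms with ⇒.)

S ⇒ H ⇒ S S S ⇒ H S S ⇒ eats S S ⇒ eats H S ⇒ eats S S S S ⇒ eats H S S S ⇒ eats one S S S S ⇒ eats one H S S S ⇒ eats one one S S S S ⇒ eats one one eats S S S ⇒ eats one one eats eats S S ⇒ eats one one eats eats eats S ⇒ eats one one eats eats eats eats

S ⇒ H   [S ::= H]
H ⇒ S S S   [H ::= S S S]
S S S ⇒ H S S   [S ::= H]
H S S ⇒ eats S S   [H ::= eats]
eats S S ⇒ eats H S   [S ::= H]
eats H S ⇒ eats S S S S   [H ::= S S S]
eats S S S S ⇒ eats H S S S   [S ::= H]
eats H S S S ⇒ eats one S S S S   [H ::= one S]
eats one S S S S ⇒ eats one H S S S   [S ::= H]
eats one H S S S ⇒ eats one one S S S S   [H ::= one S]
eats one one S S S S ⇒ eats one one eats S S S   [S ::= eats]
eats one one eats S S S ⇒ eats one one eats eats S S   [S ::= eats]
eats one one eats eats S S ⇒ eats one one eats eats eats S   [S ::= eats]
eats one one eats eats eats S ⇒ eats one one eats eats eats eats   [S ::= eats]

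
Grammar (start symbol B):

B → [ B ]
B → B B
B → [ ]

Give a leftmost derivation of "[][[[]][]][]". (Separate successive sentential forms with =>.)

B => BB => []B => []BB => [][B]B => [][BB]B => [][[B]B]B => [][[[]]B]B => [][[[]][]]B => [][[[]][]][]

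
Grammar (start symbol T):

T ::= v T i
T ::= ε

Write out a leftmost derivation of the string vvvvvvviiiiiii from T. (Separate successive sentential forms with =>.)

T => vTi => vvTii => vvvTiii => vvvvTiiii => vvvvvTiiiii => vvvvvvTiiiiii => vvvvvvvTiiiiiii => vvvvvvviiiiiii

T => vTi   [T ::= v T i]
vTi => vvTii   [T ::= v T i]
vvTii => vvvTiii   [T ::= v T i]
vvvTiii => vvvvTiiii   [T ::= v T i]
vvvvTiiii => vvvvvTiiiii   [T ::= v T i]
vvvvvTiiiii => vvvvvvTiiiiii   [T ::= v T i]
vvvvvvTiiiiii => vvvvvvvTiiiiiii   [T ::= v T i]
vvvvvvvTiiiiiii => vvvvvvviiiiiii   [T ::= ε]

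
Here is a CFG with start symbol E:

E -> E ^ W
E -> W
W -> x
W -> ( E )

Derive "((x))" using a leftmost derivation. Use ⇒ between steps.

E⇒W⇒(E)⇒(W)⇒((E))⇒((W))⇒((x))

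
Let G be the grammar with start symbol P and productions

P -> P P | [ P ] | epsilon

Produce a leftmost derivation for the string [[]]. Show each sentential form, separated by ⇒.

P ⇒ [P]   [P -> [ P ]]
[P] ⇒ [PP]   [P -> P P]
[PP] ⇒ [[P]P]   [P -> [ P ]]
[[P]P] ⇒ [[]P]   [P -> epsilon]
[[]P] ⇒ [[]]   [P -> epsilon]

P ⇒ [P] ⇒ [PP] ⇒ [[P]P] ⇒ [[]P] ⇒ [[]]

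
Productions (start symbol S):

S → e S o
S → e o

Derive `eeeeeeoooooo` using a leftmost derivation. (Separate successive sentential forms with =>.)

S => eSo   [S → e S o]
eSo => eeSoo   [S → e S o]
eeSoo => eeeSooo   [S → e S o]
eeeSooo => eeeeSoooo   [S → e S o]
eeeeSoooo => eeeeeSooooo   [S → e S o]
eeeeeSooooo => eeeeeeoooooo   [S → e o]

S => eSo => eeSoo => eeeSooo => eeeeSoooo => eeeeeSooooo => eeeeeeoooooo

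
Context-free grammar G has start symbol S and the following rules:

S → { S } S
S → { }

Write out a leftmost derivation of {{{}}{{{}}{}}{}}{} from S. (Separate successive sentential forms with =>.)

S => {S}S => {{S}S}S => {{{}}S}S => {{{}}{S}S}S => {{{}}{{S}S}S}S => {{{}}{{{}}S}S}S => {{{}}{{{}}{}}S}S => {{{}}{{{}}{}}{}}S => {{{}}{{{}}{}}{}}{}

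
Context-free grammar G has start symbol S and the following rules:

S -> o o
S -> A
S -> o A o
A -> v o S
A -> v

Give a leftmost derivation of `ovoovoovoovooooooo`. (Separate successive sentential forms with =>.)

S => oAo => ovoSo => ovooAoo => ovoovoSoo => ovoovooAooo => ovoovoovoSooo => ovoovoovooAoooo => ovoovoovoovoSoooo => ovoovoovoovooooooo

S => oAo   [S -> o A o]
oAo => ovoSo   [A -> v o S]
ovoSo => ovooAoo   [S -> o A o]
ovooAoo => ovoovoSoo   [A -> v o S]
ovoovoSoo => ovoovooAooo   [S -> o A o]
ovoovooAooo => ovoovoovoSooo   [A -> v o S]
ovoovoovoSooo => ovoovoovooAoooo   [S -> o A o]
ovoovoovooAoooo => ovoovoovoovoSoooo   [A -> v o S]
ovoovoovoovoSoooo => ovoovoovoovooooooo   [S -> o o]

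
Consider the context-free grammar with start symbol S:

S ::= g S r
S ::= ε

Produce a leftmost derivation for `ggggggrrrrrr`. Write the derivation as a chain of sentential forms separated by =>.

S => gSr => ggSrr => gggSrrr => ggggSrrrr => gggggSrrrrr => ggggggSrrrrrr => ggggggrrrrrr

S => gSr   [S ::= g S r]
gSr => ggSrr   [S ::= g S r]
ggSrr => gggSrrr   [S ::= g S r]
gggSrrr => ggggSrrrr   [S ::= g S r]
ggggSrrrr => gggggSrrrrr   [S ::= g S r]
gggggSrrrrr => ggggggSrrrrrr   [S ::= g S r]
ggggggSrrrrrr => ggggggrrrrrr   [S ::= ε]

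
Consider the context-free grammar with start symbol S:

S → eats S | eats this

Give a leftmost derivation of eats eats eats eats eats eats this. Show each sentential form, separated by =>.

S => eats S   [S → eats S]
eats S => eats eats S   [S → eats S]
eats eats S => eats eats eats S   [S → eats S]
eats eats eats S => eats eats eats eats S   [S → eats S]
eats eats eats eats S => eats eats eats eats eats S   [S → eats S]
eats eats eats eats eats S => eats eats eats eats eats eats this   [S → eats this]

S => eats S => eats eats S => eats eats eats S => eats eats eats eats S => eats eats eats eats eats S => eats eats eats eats eats eats this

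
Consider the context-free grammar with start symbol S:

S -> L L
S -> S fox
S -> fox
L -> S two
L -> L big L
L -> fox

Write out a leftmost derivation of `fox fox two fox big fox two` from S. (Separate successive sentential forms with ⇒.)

S ⇒ L L   [S -> L L]
L L ⇒ S two L   [L -> S two]
S two L ⇒ S fox two L   [S -> S fox]
S fox two L ⇒ fox fox two L   [S -> fox]
fox fox two L ⇒ fox fox two L big L   [L -> L big L]
fox fox two L big L ⇒ fox fox two fox big L   [L -> fox]
fox fox two fox big L ⇒ fox fox two fox big S two   [L -> S two]
fox fox two fox big S two ⇒ fox fox two fox big fox two   [S -> fox]

S ⇒ L L ⇒ S two L ⇒ S fox two L ⇒ fox fox two L ⇒ fox fox two L big L ⇒ fox fox two fox big L ⇒ fox fox two fox big S two ⇒ fox fox two fox big fox two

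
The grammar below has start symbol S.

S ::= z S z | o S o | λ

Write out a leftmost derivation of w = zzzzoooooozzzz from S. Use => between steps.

S => zSz => zzSzz => zzzSzzz => zzzzSzzzz => zzzzoSozzzz => zzzzooSoozzzz => zzzzoooSooozzzz => zzzzoooooozzzz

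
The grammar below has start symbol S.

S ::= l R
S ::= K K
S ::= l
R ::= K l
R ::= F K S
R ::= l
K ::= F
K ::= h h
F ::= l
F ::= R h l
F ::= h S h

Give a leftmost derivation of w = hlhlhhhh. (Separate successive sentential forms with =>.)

S => KK => FK => hShK => hKKhK => hFKhK => hlKhK => hlFhK => hlhShhK => hlhlhhK => hlhlhhhh

S => KK   [S ::= K K]
KK => FK   [K ::= F]
FK => hShK   [F ::= h S h]
hShK => hKKhK   [S ::= K K]
hKKhK => hFKhK   [K ::= F]
hFKhK => hlKhK   [F ::= l]
hlKhK => hlFhK   [K ::= F]
hlFhK => hlhShhK   [F ::= h S h]
hlhShhK => hlhlhhK   [S ::= l]
hlhlhhK => hlhlhhhh   [K ::= h h]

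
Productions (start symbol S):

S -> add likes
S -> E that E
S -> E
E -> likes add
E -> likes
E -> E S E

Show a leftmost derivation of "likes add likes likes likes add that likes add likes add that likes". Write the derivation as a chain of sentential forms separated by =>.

S => E that E => E S E that E => likes add S E that E => likes add E that E E that E => likes add E S E that E E that E => likes add likes S E that E E that E => likes add likes E E that E E that E => likes add likes likes E that E E that E => likes add likes likes likes add that E E that E => likes add likes likes likes add that likes add E that E => likes add likes likes likes add that likes add likes add that E => likes add likes likes likes add that likes add likes add that likes

S => E that E   [S -> E that E]
E that E => E S E that E   [E -> E S E]
E S E that E => likes add S E that E   [E -> likes add]
likes add S E that E => likes add E that E E that E   [S -> E that E]
likes add E that E E that E => likes add E S E that E E that E   [E -> E S E]
likes add E S E that E E that E => likes add likes S E that E E that E   [E -> likes]
likes add likes S E that E E that E => likes add likes E E that E E that E   [S -> E]
likes add likes E E that E E that E => likes add likes likes E that E E that E   [E -> likes]
likes add likes likes E that E E that E => likes add likes likes likes add that E E that E   [E -> likes add]
likes add likes likes likes add that E E that E => likes add likes likes likes add that likes add E that E   [E -> likes add]
likes add likes likes likes add that likes add E that E => likes add likes likes likes add that likes add likes add that E   [E -> likes add]
likes add likes likes likes add that likes add likes add that E => likes add likes likes likes add that likes add likes add that likes   [E -> likes]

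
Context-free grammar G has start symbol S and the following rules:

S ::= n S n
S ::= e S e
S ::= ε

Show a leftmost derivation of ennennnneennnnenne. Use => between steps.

S => eSe   [S ::= e S e]
eSe => enSne   [S ::= n S n]
enSne => ennSnne   [S ::= n S n]
ennSnne => enneSenne   [S ::= e S e]
enneSenne => ennenSnenne   [S ::= n S n]
ennenSnenne => ennennSnnenne   [S ::= n S n]
ennennSnnenne => ennennnSnnnenne   [S ::= n S n]
ennennnSnnnenne => ennennnnSnnnnenne   [S ::= n S n]
ennennnnSnnnnenne => ennennnneSennnnenne   [S ::= e S e]
ennennnneSennnnenne => ennennnneennnnenne   [S ::= ε]

S=>eSe=>enSne=>ennSnne=>enneSenne=>ennenSnenne=>ennennSnnenne=>ennennnSnnnenne=>ennennnnSnnnnenne=>ennennnneSennnnenne=>ennennnneennnnenne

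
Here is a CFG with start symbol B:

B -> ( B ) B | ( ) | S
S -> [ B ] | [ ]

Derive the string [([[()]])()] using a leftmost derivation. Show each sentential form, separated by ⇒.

B ⇒ S ⇒ [B] ⇒ [(B)B] ⇒ [(S)B] ⇒ [([B])B] ⇒ [([S])B] ⇒ [([[B]])B] ⇒ [([[()]])B] ⇒ [([[()]])()]

B ⇒ S   [B -> S]
S ⇒ [B]   [S -> [ B ]]
[B] ⇒ [(B)B]   [B -> ( B ) B]
[(B)B] ⇒ [(S)B]   [B -> S]
[(S)B] ⇒ [([B])B]   [S -> [ B ]]
[([B])B] ⇒ [([S])B]   [B -> S]
[([S])B] ⇒ [([[B]])B]   [S -> [ B ]]
[([[B]])B] ⇒ [([[()]])B]   [B -> ( )]
[([[()]])B] ⇒ [([[()]])()]   [B -> ( )]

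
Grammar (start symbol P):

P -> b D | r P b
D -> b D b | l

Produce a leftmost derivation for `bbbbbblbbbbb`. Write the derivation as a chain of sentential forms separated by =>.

P => bD   [P -> b D]
bD => bbDb   [D -> b D b]
bbDb => bbbDbb   [D -> b D b]
bbbDbb => bbbbDbbb   [D -> b D b]
bbbbDbbb => bbbbbDbbbb   [D -> b D b]
bbbbbDbbbb => bbbbbbDbbbbb   [D -> b D b]
bbbbbbDbbbbb => bbbbbblbbbbb   [D -> l]

P=>bD=>bbDb=>bbbDbb=>bbbbDbbb=>bbbbbDbbbb=>bbbbbbDbbbbb=>bbbbbblbbbbb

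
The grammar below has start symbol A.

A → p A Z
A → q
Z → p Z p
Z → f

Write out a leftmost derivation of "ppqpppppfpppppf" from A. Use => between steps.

A => pAZ => ppAZZ => ppqZZ => ppqpZpZ => ppqppZppZ => ppqpppZpppZ => ppqppppZppppZ => ppqpppppZpppppZ => ppqpppppfpppppZ => ppqpppppfpppppf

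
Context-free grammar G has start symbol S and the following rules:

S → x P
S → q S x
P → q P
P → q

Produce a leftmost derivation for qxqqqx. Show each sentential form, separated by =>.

S => qSx => qxPx => qxqPx => qxqqPx => qxqqqx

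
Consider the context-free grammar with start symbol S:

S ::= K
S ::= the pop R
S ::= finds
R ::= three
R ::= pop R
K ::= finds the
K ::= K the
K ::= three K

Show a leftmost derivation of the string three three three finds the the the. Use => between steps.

S => K   [S ::= K]
K => K the   [K ::= K the]
K the => K the the   [K ::= K the]
K the the => three K the the   [K ::= three K]
three K the the => three three K the the   [K ::= three K]
three three K the the => three three three K the the   [K ::= three K]
three three three K the the => three three three finds the the the   [K ::= finds the]

S => K => K the => K the the => three K the the => three three K the the => three three three K the the => three three three finds the the the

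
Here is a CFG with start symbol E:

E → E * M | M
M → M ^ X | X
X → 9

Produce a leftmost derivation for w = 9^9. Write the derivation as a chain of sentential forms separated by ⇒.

E ⇒ M   [E → M]
M ⇒ M^X   [M → M ^ X]
M^X ⇒ X^X   [M → X]
X^X ⇒ 9^X   [X → 9]
9^X ⇒ 9^9   [X → 9]

E⇒M⇒M^X⇒X^X⇒9^X⇒9^9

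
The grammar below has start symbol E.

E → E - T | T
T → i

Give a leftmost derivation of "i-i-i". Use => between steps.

E => E-T => E-T-T => T-T-T => i-T-T => i-i-T => i-i-i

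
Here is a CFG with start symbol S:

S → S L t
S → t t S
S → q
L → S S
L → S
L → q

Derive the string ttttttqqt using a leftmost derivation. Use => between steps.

S => ttS   [S → t t S]
ttS => ttttS   [S → t t S]
ttttS => ttttSLt   [S → S L t]
ttttSLt => ttttttSLt   [S → t t S]
ttttttSLt => ttttttqLt   [S → q]
ttttttqLt => ttttttqqt   [L → q]

S => ttS => ttttS => ttttSLt => ttttttSLt => ttttttqLt => ttttttqqt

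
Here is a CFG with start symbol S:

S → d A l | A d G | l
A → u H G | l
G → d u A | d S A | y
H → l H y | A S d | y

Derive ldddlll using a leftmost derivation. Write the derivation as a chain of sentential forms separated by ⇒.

S ⇒ AdG ⇒ ldG ⇒ lddSA ⇒ ldddAlA ⇒ ldddllA ⇒ ldddlll

S ⇒ AdG   [S → A d G]
AdG ⇒ ldG   [A → l]
ldG ⇒ lddSA   [G → d S A]
lddSA ⇒ ldddAlA   [S → d A l]
ldddAlA ⇒ ldddllA   [A → l]
ldddllA ⇒ ldddlll   [A → l]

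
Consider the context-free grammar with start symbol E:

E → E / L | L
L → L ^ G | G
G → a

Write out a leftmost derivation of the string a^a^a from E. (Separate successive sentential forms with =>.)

E => L => L^G => L^G^G => G^G^G => a^G^G => a^a^G => a^a^a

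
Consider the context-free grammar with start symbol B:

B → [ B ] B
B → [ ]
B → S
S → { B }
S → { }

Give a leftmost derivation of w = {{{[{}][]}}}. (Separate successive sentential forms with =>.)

B => S => {B} => {S} => {{B}} => {{S}} => {{{B}}} => {{{[B]B}}} => {{{[S]B}}} => {{{[{}]B}}} => {{{[{}][]}}}

B => S   [B → S]
S => {B}   [S → { B }]
{B} => {S}   [B → S]
{S} => {{B}}   [S → { B }]
{{B}} => {{S}}   [B → S]
{{S}} => {{{B}}}   [S → { B }]
{{{B}}} => {{{[B]B}}}   [B → [ B ] B]
{{{[B]B}}} => {{{[S]B}}}   [B → S]
{{{[S]B}}} => {{{[{}]B}}}   [S → { }]
{{{[{}]B}}} => {{{[{}][]}}}   [B → [ ]]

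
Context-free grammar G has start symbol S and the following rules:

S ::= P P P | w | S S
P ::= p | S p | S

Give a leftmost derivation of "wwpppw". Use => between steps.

S => SS => PPPS => SpPPS => SSpPPS => wSpPPS => wwpPPS => wwppPS => wwpppS => wwpppw

S => SS   [S ::= S S]
SS => PPPS   [S ::= P P P]
PPPS => SpPPS   [P ::= S p]
SpPPS => SSpPPS   [S ::= S S]
SSpPPS => wSpPPS   [S ::= w]
wSpPPS => wwpPPS   [S ::= w]
wwpPPS => wwppPS   [P ::= p]
wwppPS => wwpppS   [P ::= p]
wwpppS => wwpppw   [S ::= w]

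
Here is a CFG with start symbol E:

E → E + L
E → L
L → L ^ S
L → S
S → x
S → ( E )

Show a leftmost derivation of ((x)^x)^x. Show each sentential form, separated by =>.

E=>L=>L^S=>S^S=>(E)^S=>(L)^S=>(L^S)^S=>(S^S)^S=>((E)^S)^S=>((L)^S)^S=>((S)^S)^S=>((x)^S)^S=>((x)^x)^S=>((x)^x)^x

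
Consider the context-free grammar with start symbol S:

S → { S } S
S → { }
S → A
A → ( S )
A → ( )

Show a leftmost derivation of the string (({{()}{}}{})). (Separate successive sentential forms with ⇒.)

S⇒A⇒(S)⇒(A)⇒((S))⇒(({S}S))⇒(({{S}S}S))⇒(({{A}S}S))⇒(({{()}S}S))⇒(({{()}{}}S))⇒(({{()}{}}{}))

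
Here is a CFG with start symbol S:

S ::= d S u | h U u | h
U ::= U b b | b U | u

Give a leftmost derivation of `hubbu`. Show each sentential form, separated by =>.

S=>hUu=>hUbbu=>hubbu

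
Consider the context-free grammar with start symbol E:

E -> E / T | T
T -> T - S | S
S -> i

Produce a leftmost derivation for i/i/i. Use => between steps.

E => E/T => E/T/T => T/T/T => S/T/T => i/T/T => i/S/T => i/i/T => i/i/S => i/i/i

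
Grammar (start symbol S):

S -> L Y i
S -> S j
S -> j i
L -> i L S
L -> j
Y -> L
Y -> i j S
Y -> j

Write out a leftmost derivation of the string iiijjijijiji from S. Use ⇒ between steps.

S ⇒ LYi   [S -> L Y i]
LYi ⇒ iLSYi   [L -> i L S]
iLSYi ⇒ iiLSSYi   [L -> i L S]
iiLSSYi ⇒ iiiLSSSYi   [L -> i L S]
iiiLSSSYi ⇒ iiijSSSYi   [L -> j]
iiijSSSYi ⇒ iiijjiSSYi   [S -> j i]
iiijjiSSYi ⇒ iiijjijiSYi   [S -> j i]
iiijjijiSYi ⇒ iiijjijijiYi   [S -> j i]
iiijjijijiYi ⇒ iiijjijijiji   [Y -> j]

S ⇒ LYi ⇒ iLSYi ⇒ iiLSSYi ⇒ iiiLSSSYi ⇒ iiijSSSYi ⇒ iiijjiSSYi ⇒ iiijjijiSYi ⇒ iiijjijijiYi ⇒ iiijjijijiji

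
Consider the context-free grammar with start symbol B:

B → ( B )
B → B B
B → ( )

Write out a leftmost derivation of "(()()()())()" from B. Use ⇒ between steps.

B⇒BB⇒(B)B⇒(BB)B⇒(BBB)B⇒(()BB)B⇒(()BBB)B⇒(()()BB)B⇒(()()()B)B⇒(()()()())B⇒(()()()())()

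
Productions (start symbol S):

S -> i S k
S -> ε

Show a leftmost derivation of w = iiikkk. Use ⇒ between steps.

S⇒iSk⇒iiSkk⇒iiiSkkk⇒iiikkk

S ⇒ iSk   [S -> i S k]
iSk ⇒ iiSkk   [S -> i S k]
iiSkk ⇒ iiiSkkk   [S -> i S k]
iiiSkkk ⇒ iiikkk   [S -> ε]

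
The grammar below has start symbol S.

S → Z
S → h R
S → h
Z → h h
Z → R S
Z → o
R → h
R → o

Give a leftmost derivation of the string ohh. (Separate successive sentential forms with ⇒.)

S ⇒ Z   [S → Z]
Z ⇒ RS   [Z → R S]
RS ⇒ oS   [R → o]
oS ⇒ ohR   [S → h R]
ohR ⇒ ohh   [R → h]

S ⇒ Z ⇒ RS ⇒ oS ⇒ ohR ⇒ ohh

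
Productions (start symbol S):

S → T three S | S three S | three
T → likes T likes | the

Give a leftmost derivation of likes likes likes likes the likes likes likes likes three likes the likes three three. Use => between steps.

S => T three S => likes T likes three S => likes likes T likes likes three S => likes likes likes T likes likes likes three S => likes likes likes likes T likes likes likes likes three S => likes likes likes likes the likes likes likes likes three S => likes likes likes likes the likes likes likes likes three T three S => likes likes likes likes the likes likes likes likes three likes T likes three S => likes likes likes likes the likes likes likes likes three likes the likes three S => likes likes likes likes the likes likes likes likes three likes the likes three three

S => T three S   [S → T three S]
T three S => likes T likes three S   [T → likes T likes]
likes T likes three S => likes likes T likes likes three S   [T → likes T likes]
likes likes T likes likes three S => likes likes likes T likes likes likes three S   [T → likes T likes]
likes likes likes T likes likes likes three S => likes likes likes likes T likes likes likes likes three S   [T → likes T likes]
likes likes likes likes T likes likes likes likes three S => likes likes likes likes the likes likes likes likes three S   [T → the]
likes likes likes likes the likes likes likes likes three S => likes likes likes likes the likes likes likes likes three T three S   [S → T three S]
likes likes likes likes the likes likes likes likes three T three S => likes likes likes likes the likes likes likes likes three likes T likes three S   [T → likes T likes]
likes likes likes likes the likes likes likes likes three likes T likes three S => likes likes likes likes the likes likes likes likes three likes the likes three S   [T → the]
likes likes likes likes the likes likes likes likes three likes the likes three S => likes likes likes likes the likes likes likes likes three likes the likes three three   [S → three]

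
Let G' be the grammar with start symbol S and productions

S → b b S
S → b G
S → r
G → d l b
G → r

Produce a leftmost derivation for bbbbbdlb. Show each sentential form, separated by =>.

S => bbS => bbbbS => bbbbbG => bbbbbdlb

S => bbS   [S → b b S]
bbS => bbbbS   [S → b b S]
bbbbS => bbbbbG   [S → b G]
bbbbbG => bbbbbdlb   [G → d l b]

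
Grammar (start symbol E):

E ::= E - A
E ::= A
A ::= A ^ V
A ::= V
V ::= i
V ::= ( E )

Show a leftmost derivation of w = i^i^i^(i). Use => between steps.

E => A   [E ::= A]
A => A^V   [A ::= A ^ V]
A^V => A^V^V   [A ::= A ^ V]
A^V^V => A^V^V^V   [A ::= A ^ V]
A^V^V^V => V^V^V^V   [A ::= V]
V^V^V^V => i^V^V^V   [V ::= i]
i^V^V^V => i^i^V^V   [V ::= i]
i^i^V^V => i^i^i^V   [V ::= i]
i^i^i^V => i^i^i^(E)   [V ::= ( E )]
i^i^i^(E) => i^i^i^(A)   [E ::= A]
i^i^i^(A) => i^i^i^(V)   [A ::= V]
i^i^i^(V) => i^i^i^(i)   [V ::= i]

E => A => A^V => A^V^V => A^V^V^V => V^V^V^V => i^V^V^V => i^i^V^V => i^i^i^V => i^i^i^(E) => i^i^i^(A) => i^i^i^(V) => i^i^i^(i)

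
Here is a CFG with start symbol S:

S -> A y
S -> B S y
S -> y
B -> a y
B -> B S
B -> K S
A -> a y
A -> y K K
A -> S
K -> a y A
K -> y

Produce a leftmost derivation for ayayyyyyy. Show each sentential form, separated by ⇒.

S ⇒ BSy ⇒ BSSy ⇒ BSSSy ⇒ KSSSSy ⇒ ayASSSSy ⇒ ayaySSSSy ⇒ ayayySSSy ⇒ ayayyySSy ⇒ ayayyyySy ⇒ ayayyyyyy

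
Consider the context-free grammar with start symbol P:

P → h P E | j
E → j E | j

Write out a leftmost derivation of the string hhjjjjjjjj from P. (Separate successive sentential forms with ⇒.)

P ⇒ hPE ⇒ hhPEE ⇒ hhjEE ⇒ hhjjEE ⇒ hhjjjEE ⇒ hhjjjjEE ⇒ hhjjjjjEE ⇒ hhjjjjjjEE ⇒ hhjjjjjjjE ⇒ hhjjjjjjjj

P ⇒ hPE   [P → h P E]
hPE ⇒ hhPEE   [P → h P E]
hhPEE ⇒ hhjEE   [P → j]
hhjEE ⇒ hhjjEE   [E → j E]
hhjjEE ⇒ hhjjjEE   [E → j E]
hhjjjEE ⇒ hhjjjjEE   [E → j E]
hhjjjjEE ⇒ hhjjjjjEE   [E → j E]
hhjjjjjEE ⇒ hhjjjjjjEE   [E → j E]
hhjjjjjjEE ⇒ hhjjjjjjjE   [E → j]
hhjjjjjjjE ⇒ hhjjjjjjjj   [E → j]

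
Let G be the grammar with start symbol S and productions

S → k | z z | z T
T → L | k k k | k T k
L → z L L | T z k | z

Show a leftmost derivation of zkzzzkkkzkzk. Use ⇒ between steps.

S ⇒ zT   [S → z T]
zT ⇒ zkTk   [T → k T k]
zkTk ⇒ zkLk   [T → L]
zkLk ⇒ zkzLLk   [L → z L L]
zkzLLk ⇒ zkzzLLLk   [L → z L L]
zkzzLLLk ⇒ zkzzzLLk   [L → z]
zkzzzLLk ⇒ zkzzzTzkLk   [L → T z k]
zkzzzTzkLk ⇒ zkzzzkkkzkLk   [T → k k k]
zkzzzkkkzkLk ⇒ zkzzzkkkzkzk   [L → z]

S⇒zT⇒zkTk⇒zkLk⇒zkzLLk⇒zkzzLLLk⇒zkzzzLLk⇒zkzzzTzkLk⇒zkzzzkkkzkLk⇒zkzzzkkkzkzk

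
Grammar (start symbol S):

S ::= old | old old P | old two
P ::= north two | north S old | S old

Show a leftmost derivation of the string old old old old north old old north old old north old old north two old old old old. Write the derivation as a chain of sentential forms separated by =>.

S => old old P => old old S old => old old old old P old => old old old old north S old old => old old old old north old old P old old => old old old old north old old north S old old old => old old old old north old old north old old P old old old => old old old old north old old north old old north S old old old old => old old old old north old old north old old north old old P old old old old => old old old old north old old north old old north old old north two old old old old

S => old old P   [S ::= old old P]
old old P => old old S old   [P ::= S old]
old old S old => old old old old P old   [S ::= old old P]
old old old old P old => old old old old north S old old   [P ::= north S old]
old old old old north S old old => old old old old north old old P old old   [S ::= old old P]
old old old old north old old P old old => old old old old north old old north S old old old   [P ::= north S old]
old old old old north old old north S old old old => old old old old north old old north old old P old old old   [S ::= old old P]
old old old old north old old north old old P old old old => old old old old north old old north old old north S old old old old   [P ::= north S old]
old old old old north old old north old old north S old old old old => old old old old north old old north old old north old old P old old old old   [S ::= old old P]
old old old old north old old north old old north old old P old old old old => old old old old north old old north old old north old old north two old old old old   [P ::= north two]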